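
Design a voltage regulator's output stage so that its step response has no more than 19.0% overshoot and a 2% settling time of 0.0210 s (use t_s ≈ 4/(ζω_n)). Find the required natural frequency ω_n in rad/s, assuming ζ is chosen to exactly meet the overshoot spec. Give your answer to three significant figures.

Inverting the overshoot relation: ζ = |ln 0.190|/√(π² + ln²0.190) = 0.467.
From t_s ≈ 4/(ζω_n): ω_n = 4/(ζ·t_s) = 4/(0.467·0.0210) = 408 rad/s.

ω_n ≈ 408 rad/s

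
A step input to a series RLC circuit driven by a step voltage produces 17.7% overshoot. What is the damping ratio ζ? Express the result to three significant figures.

From %OS = 100·exp(−πζ/√(1−ζ²)), invert to get ζ = −ln(OS)/√(π² + ln²(OS)) with OS = 0.177.
−ln 0.177 = 1.732, so ζ = 1.732/√(π² + 2.998) = 0.483.

ζ ≈ 0.483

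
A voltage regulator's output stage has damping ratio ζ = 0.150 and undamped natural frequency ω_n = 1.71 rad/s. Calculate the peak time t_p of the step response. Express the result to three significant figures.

t_p ≈ 1.86 s

The damped frequency is ω_d = ω_n√(1−ζ²) = 1.71·√(1−0.0225) = 1.69 rad/s.
Peak time t_p = π/ω_d = π/1.69 = 1.86 s.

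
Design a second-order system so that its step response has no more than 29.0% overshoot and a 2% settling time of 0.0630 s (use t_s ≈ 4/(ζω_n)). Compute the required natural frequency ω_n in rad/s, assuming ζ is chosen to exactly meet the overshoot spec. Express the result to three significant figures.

ω_n ≈ 173 rad/s

Inverting the overshoot relation: ζ = |ln 0.290|/√(π² + ln²0.290) = 0.367.
From t_s ≈ 4/(ζω_n): ω_n = 4/(ζ·t_s) = 4/(0.367·0.0630) = 173 rad/s.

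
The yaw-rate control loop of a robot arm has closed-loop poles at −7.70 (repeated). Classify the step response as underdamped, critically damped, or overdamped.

Since there is a repeated negative-real pole, the response is critically damped.

critically damped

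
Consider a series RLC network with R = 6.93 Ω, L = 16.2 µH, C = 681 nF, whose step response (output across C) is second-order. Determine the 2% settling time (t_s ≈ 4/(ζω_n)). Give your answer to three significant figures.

For a series RLC circuit (capacitor voltage as output), ω_n = 1/√(LC) = 1/√(16.2 µH · 681 nF) = 301000 rad/s.
ζ = (R/2)·√(C/L) = (6.93/2)·√(681 nF/16.2 µH) = 0.710.
t_s ≈ 4/(ζω_n) = 0.0000187 s.

t_s ≈ 0.0000187 s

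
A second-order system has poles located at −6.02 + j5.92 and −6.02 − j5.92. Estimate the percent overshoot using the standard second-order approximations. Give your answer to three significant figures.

%OS ≈ 4.10%

With σ = 6.02, ω_d = 5.92: ω_n = √(σ²+ω_d²) = 8.44 rad/s, ζ = σ/ω_n = 0.713.
%OS = 100·exp(−πζ/√(1−ζ²)) = 4.10%.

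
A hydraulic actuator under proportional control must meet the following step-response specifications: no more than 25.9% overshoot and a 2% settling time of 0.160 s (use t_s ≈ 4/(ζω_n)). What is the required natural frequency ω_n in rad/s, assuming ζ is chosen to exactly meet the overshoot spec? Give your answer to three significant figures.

ω_n ≈ 63.3 rad/s

ζ = −ln(OS)/√(π² + (ln OS)²). With OS = 0.259, ln OS = −1.351 and ζ = 1.351/3.420 = 0.395.
From t_s ≈ 4/(ζω_n): ω_n = 4/(ζ·t_s) = 4/(0.395·0.160) = 63.3 rad/s.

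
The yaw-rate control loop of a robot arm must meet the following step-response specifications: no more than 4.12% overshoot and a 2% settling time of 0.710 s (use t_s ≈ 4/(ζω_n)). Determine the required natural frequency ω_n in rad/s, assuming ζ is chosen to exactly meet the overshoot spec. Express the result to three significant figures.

ω_n ≈ 7.91 rad/s

From %OS = 100·exp(−πζ/√(1−ζ²)), invert to get ζ = −ln(OS)/√(π² + ln²(OS)) with OS = 0.0412.
−ln 0.0412 = 3.189, so ζ = 3.189/√(π² + 10.17) = 0.712.
From t_s ≈ 4/(ζω_n): ω_n = 4/(ζ·t_s) = 4/(0.712·0.710) = 7.91 rad/s.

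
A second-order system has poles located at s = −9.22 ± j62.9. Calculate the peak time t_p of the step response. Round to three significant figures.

t_p = π/ω_d with ω_d = 62.9 (the imaginary part), so t_p = 0.0499 s.

t_p ≈ 0.0499 s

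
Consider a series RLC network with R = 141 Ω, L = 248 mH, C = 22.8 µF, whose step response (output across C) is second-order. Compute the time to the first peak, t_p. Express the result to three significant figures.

t_p ≈ 0.0101 s

For a series RLC circuit (capacitor voltage as output), ω_n = 1/√(LC) = 1/√(248 mH · 22.8 µF) = 421 rad/s.
ζ = (R/2)·√(C/L) = (141/2)·√(22.8 µF/248 mH) = 0.676.
ω_d = 421·√(1 − 0.676²) = 310 rad/s. t_p = π/ω_d = 0.0101 s.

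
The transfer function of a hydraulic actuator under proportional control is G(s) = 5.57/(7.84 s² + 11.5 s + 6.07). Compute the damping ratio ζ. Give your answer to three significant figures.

Dividing through by 7.84: denominator becomes s² + 1.467 s + 0.7742.
So ω_n = √0.7742 = 0.880 rad/s and ζ = 1.467/(2·0.880) = 0.834.

ζ ≈ 0.834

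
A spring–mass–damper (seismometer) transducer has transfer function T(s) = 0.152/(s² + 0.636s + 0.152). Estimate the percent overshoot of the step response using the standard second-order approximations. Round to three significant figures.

ω_n = √0.152 = 0.390 rad/s; ζ = 0.636/(2·0.390) = 0.816.
%OS = 100·exp(−πζ/√(1−ζ²)) = 1.19%.

%OS ≈ 1.19%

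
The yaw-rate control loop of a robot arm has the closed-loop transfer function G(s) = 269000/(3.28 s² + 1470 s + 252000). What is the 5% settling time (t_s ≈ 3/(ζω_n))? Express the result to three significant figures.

t_s ≈ 0.0134 s

Dividing through by 3.28: denominator becomes s² + 448.2 s + 76830.
So ω_n = √76830 = 277 rad/s and ζ = 448.2/(2·277) = 0.808.
t_s ≈ 3/(ζω_n) = 0.0134 s.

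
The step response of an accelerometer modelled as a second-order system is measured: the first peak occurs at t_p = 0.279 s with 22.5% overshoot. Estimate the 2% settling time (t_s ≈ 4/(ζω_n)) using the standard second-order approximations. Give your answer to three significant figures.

t_s ≈ 0.748 s

The overshoot fixes ζ = −ln(OS)/√(π²+ln²(OS)) = 0.429.
t_p = π/ω_d ⇒ ω_d = 11.3 rad/s; then ω_n = ω_d/√(1−ζ²) = 12.5 rad/s.
t_s ≈ 4/(ζω_n) = 4/(0.429·12.5) = 0.748 s.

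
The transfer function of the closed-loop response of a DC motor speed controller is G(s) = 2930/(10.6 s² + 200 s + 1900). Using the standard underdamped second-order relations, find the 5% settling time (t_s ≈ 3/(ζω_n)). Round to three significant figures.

Dividing through by 10.6: denominator becomes s² + 18.87 s + 179.2.
So ω_n = √179.2 = 13.4 rad/s and ζ = 18.87/(2·13.4) = 0.705.
t_s ≈ 3/(ζω_n) = 0.318 s.

t_s ≈ 0.318 s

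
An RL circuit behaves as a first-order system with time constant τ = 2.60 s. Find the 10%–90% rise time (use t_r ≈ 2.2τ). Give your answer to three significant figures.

t_r ≈ 2.2τ = 5.72 s.

t_r ≈ 5.72 s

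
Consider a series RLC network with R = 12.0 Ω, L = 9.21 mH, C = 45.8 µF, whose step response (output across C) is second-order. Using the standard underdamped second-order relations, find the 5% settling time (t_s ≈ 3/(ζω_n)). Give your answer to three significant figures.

t_s ≈ 0.00460 s

For a series RLC circuit (capacitor voltage as output), ω_n = 1/√(LC) = 1/√(9.21 mH · 45.8 µF) = 1540 rad/s.
ζ = (R/2)·√(C/L) = (12.0/2)·√(45.8 µF/9.21 mH) = 0.423.
t_s ≈ 3/(ζω_n) = 0.00460 s.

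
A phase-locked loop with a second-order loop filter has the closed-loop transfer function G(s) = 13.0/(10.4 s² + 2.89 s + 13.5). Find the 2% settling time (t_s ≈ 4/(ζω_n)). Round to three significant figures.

t_s ≈ 28.8 s

Dividing through by 10.4: denominator becomes s² + 0.2779 s + 1.298.
So ω_n = √1.298 = 1.14 rad/s and ζ = 0.2779/(2·1.14) = 0.122.
t_s ≈ 4/(ζω_n) = 28.8 s.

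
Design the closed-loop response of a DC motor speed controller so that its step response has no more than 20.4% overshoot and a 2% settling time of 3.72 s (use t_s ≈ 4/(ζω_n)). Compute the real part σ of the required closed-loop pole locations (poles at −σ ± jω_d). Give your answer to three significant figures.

The settling-time spec alone fixes σ = ζω_n = 4/t_s = 4/3.72 = 1.08.
(Overshoot then fixes ζ = 0.451 and hence ω_d = σ·√(1−ζ²)/ζ = 2.13 rad/s.)

σ ≈ 1.08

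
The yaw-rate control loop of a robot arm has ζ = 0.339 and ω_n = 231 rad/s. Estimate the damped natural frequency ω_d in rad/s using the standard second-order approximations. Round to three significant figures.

ω_d ≈ 217 rad/s

ω_d = ω_n√(1−ζ²) = 231·√0.885 = 217 rad/s.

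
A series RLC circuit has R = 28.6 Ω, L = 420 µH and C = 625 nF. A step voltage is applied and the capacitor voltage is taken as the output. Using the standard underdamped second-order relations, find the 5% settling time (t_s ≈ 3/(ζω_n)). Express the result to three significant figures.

For a series RLC circuit (capacitor voltage as output), ω_n = 1/√(LC) = 1/√(420 µH · 625 nF) = 61700 rad/s.
ζ = (R/2)·√(C/L) = (28.6/2)·√(625 nF/420 µH) = 0.552.
t_s ≈ 3/(ζω_n) = 0.0000881 s.

t_s ≈ 0.0000881 s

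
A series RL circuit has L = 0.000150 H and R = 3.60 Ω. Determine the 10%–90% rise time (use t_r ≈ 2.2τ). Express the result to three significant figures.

τ = L/R = 0.000150/3.60 = 0.0000417 s.
t_r ≈ 2.2τ = 0.0000917 s.

t_r ≈ 0.0000917 s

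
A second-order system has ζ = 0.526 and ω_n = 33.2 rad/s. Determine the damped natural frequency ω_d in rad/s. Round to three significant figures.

ω_d ≈ 28.2 rad/s

ω_d = ω_n√(1−ζ²) = 33.2·√0.723 = 28.2 rad/s.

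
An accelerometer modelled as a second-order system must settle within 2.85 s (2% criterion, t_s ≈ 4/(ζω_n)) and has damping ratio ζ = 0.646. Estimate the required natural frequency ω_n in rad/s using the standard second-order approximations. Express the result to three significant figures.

ω_n ≈ 2.17 rad/s

Rearranging t_s ≈ 4/(ζω_n) gives ω_n = 4/(ζ·t_s) = 4/(0.646 × 2.85) = 2.17 rad/s.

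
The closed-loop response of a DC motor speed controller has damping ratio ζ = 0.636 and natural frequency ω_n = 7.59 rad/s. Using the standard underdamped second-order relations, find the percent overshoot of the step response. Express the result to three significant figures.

%OS ≈ 7.51%

For an underdamped second-order system, %OS = 100·exp(−πζ/√(1−ζ²)).
πζ/√(1−ζ²) = π·0.636/√(1−0.404) = 2.589, so %OS = 100·e^(−2.589) = 7.51%.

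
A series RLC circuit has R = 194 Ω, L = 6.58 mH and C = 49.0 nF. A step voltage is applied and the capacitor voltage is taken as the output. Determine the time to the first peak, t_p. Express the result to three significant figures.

For a series RLC circuit (capacitor voltage as output), ω_n = 1/√(LC) = 1/√(6.58 mH · 49.0 nF) = 55700 rad/s.
ζ = (R/2)·√(C/L) = (194/2)·√(49.0 nF/6.58 mH) = 0.265.
ω_d = ω_n√(1−ζ²) = 53700 rad/s. t_p = π/ω_d = 0.0000585 s.

t_p ≈ 0.0000585 s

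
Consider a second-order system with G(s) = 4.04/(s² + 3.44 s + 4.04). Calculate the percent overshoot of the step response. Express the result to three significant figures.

Matching coefficients with s² + 2ζω_n s + ω_n² gives ω_n² = 4.04 ⇒ ω_n = 2.01 rad/s, and ζ = 3.44/(2ω_n) = 0.856.
%OS = 100·exp(−πζ/√(1−ζ²)) = 0.554%.

%OS ≈ 0.554%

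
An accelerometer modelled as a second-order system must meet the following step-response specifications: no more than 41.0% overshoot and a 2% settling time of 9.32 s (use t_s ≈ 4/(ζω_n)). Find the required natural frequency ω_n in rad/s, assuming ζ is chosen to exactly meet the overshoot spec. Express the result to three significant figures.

Inverting the overshoot relation: ζ = |ln 0.410|/√(π² + ln²0.410) = 0.273.
Then ω_n = 4/(ζ t_s) = 4/(0.273 × 9.32) = 1.57 rad/s.

ω_n ≈ 1.57 rad/s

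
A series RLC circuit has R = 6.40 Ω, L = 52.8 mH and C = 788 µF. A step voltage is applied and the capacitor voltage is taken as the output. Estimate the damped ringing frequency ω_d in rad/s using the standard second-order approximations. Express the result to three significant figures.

For a series RLC circuit (capacitor voltage as output), ω_n = 1/√(LC) = 1/√(52.8 mH · 788 µF) = 155 rad/s.
ζ = (R/2)·√(C/L) = (6.40/2)·√(788 µF/52.8 mH) = 0.391.
ω_d = ω_n√(1−ζ²) = 143 rad/s.

ω_d ≈ 143 rad/s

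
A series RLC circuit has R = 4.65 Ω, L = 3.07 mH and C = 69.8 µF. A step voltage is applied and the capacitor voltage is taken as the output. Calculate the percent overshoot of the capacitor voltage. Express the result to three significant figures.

%OS ≈ 30.9%

For a series RLC circuit (capacitor voltage as output), ω_n = 1/√(LC) = 1/√(3.07 mH · 69.8 µF) = 2160 rad/s.
ζ = (R/2)·√(C/L) = (4.65/2)·√(69.8 µF/3.07 mH) = 0.351.
%OS = 100·exp(−πζ/√(1−ζ²)) = 30.9%.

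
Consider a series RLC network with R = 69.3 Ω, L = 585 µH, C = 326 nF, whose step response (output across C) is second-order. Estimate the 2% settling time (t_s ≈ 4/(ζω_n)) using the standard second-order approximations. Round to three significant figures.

t_s ≈ 0.0000675 s

For a series RLC circuit (capacitor voltage as output), ω_n = 1/√(LC) = 1/√(585 µH · 326 nF) = 72400 rad/s.
ζ = (R/2)·√(C/L) = (69.3/2)·√(326 nF/585 µH) = 0.818.
t_s ≈ 4/(ζω_n) = 0.0000675 s.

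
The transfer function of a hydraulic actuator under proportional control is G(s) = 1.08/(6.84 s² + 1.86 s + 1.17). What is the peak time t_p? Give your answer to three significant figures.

t_p ≈ 8.04 s

Dividing through by 6.84: denominator becomes s² + 0.2719 s + 0.1711.
So ω_n = √0.1711 = 0.414 rad/s and ζ = 0.2719/(2·0.414) = 0.329.
ω_d = 0.414·√(1 − 0.329²) = 0.391 rad/s. t_p = π/ω_d = 8.04 s.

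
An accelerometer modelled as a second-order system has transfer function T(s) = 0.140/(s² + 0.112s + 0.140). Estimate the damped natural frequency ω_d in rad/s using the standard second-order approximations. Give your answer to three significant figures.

ω_d ≈ 0.370 rad/s

Matching coefficients with s² + 2ζω_n s + ω_n² gives ω_n² = 0.140 ⇒ ω_n = 0.374 rad/s, and ζ = 0.112/(2ω_n) = 0.150.
ω_d = ω_n√(1−ζ²) = 0.370 rad/s.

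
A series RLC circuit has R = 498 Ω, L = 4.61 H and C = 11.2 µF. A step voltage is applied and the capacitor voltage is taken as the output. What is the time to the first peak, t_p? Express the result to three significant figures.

For a series RLC circuit (capacitor voltage as output), ω_n = 1/√(LC) = 1/√(4.61 H · 11.2 µF) = 139 rad/s.
ζ = (R/2)·√(C/L) = (498/2)·√(11.2 µF/4.61 H) = 0.388.
The damped frequency ω_d = ω_n√(1−ζ²) = 128 rad/s. t_p = π/ω_d = 0.0245 s.

t_p ≈ 0.0245 s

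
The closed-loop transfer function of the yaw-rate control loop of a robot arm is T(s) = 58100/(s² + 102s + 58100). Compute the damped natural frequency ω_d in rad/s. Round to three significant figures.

ω_d ≈ 236 rad/s

Comparing the denominator to s² + 2ζω_n s + ω_n²: ω_n = √58100 = 241 rad/s, and 2ζω_n = 102 so ζ = 102/(2·241) = 0.212.
The damped frequency ω_d = ω_n√(1−ζ²) = 236 rad/s.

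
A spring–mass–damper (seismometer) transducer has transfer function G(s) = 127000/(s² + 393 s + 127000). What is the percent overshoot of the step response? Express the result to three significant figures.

Matching coefficients with s² + 2ζω_n s + ω_n² gives ω_n² = 127000 ⇒ ω_n = 356 rad/s, and ζ = 393/(2ω_n) = 0.551.
%OS = 100·exp(−πζ/√(1−ζ²)) = 12.5%.

%OS ≈ 12.5%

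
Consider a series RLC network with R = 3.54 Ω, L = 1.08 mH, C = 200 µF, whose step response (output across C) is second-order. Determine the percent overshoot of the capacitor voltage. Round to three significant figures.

%OS ≈ 2.49%

For a series RLC circuit (capacitor voltage as output), ω_n = 1/√(LC) = 1/√(1.08 mH · 200 µF) = 2150 rad/s.
ζ = (R/2)·√(C/L) = (3.54/2)·√(200 µF/1.08 mH) = 0.762.
%OS = 100·exp(−πζ/√(1−ζ²)) = 2.49%.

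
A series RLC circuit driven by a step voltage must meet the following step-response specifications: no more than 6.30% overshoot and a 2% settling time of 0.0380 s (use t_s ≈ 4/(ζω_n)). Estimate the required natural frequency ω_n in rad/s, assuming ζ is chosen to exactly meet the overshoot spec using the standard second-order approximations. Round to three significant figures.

ω_n ≈ 159 rad/s

Inverting the overshoot relation: ζ = |ln 0.0630|/√(π² + ln²0.0630) = 0.661.
From t_s ≈ 4/(ζω_n): ω_n = 4/(ζ·t_s) = 4/(0.661·0.0380) = 159 rad/s.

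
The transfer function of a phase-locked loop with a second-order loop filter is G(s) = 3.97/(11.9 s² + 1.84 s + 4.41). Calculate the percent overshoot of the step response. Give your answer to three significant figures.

%OS ≈ 66.9%

Dividing through by 11.9: denominator becomes s² + 0.1546 s + 0.3706.
So ω_n = √0.3706 = 0.609 rad/s and ζ = 0.1546/(2·0.609) = 0.127.
Overshoot: exp(−π·0.127/√(1−0.127²)) = 0.669, i.e. 66.9%.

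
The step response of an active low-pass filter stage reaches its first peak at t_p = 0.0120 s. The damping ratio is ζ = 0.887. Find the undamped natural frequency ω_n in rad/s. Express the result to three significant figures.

ω_n ≈ 567 rad/s

Peak time t_p = π/ω_d, so ω_d = π/t_p = π/0.0120 = 262 rad/s.
ω_n = ω_d/√(1−ζ²) = 262/√0.213 = 567 rad/s.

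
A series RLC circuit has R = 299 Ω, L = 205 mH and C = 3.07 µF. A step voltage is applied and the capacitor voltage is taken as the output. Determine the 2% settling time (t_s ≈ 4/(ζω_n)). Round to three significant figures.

t_s ≈ 0.00548 s

For a series RLC circuit (capacitor voltage as output), ω_n = 1/√(LC) = 1/√(205 mH · 3.07 µF) = 1260 rad/s.
ζ = (R/2)·√(C/L) = (299/2)·√(3.07 µF/205 mH) = 0.579.
t_s ≈ 4/(ζω_n) = 0.00548 s.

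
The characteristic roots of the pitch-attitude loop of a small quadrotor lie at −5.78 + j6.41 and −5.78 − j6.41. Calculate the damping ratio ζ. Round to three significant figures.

With σ = 5.78, ω_d = 6.41: ω_n = √(σ²+ω_d²) = 8.63 rad/s, ζ = σ/ω_n = 0.670.

ζ ≈ 0.670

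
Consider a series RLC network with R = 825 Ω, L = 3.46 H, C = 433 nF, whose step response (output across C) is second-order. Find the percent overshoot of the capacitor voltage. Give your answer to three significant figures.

For a series RLC circuit (capacitor voltage as output), ω_n = 1/√(LC) = 1/√(3.46 H · 433 nF) = 817 rad/s.
ζ = (R/2)·√(C/L) = (825/2)·√(433 nF/3.46 H) = 0.146.
Overshoot: exp(−π·0.146/√(1−0.146²)) = 0.629, i.e. 62.9%.

%OS ≈ 62.9%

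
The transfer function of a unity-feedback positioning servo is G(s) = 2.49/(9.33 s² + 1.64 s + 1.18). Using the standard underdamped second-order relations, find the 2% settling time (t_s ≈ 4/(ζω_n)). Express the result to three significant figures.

Dividing through by 9.33: denominator becomes s² + 0.1758 s + 0.1265.
So ω_n = √0.1265 = 0.356 rad/s and ζ = 0.1758/(2·0.356) = 0.247.
t_s ≈ 4/(ζω_n) = 45.5 s.

t_s ≈ 45.5 s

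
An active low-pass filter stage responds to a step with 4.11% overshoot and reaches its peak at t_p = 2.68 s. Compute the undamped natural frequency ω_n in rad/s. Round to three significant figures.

ω_n ≈ 1.67 rad/s

From the overshoot, ζ = −ln(OS)/√(π²+ln²(OS)) = 0.713.
t_p = π/ω_d ⇒ ω_d = 1.17 rad/s; then ω_n = ω_d/√(1−ζ²) = 1.67 rad/s.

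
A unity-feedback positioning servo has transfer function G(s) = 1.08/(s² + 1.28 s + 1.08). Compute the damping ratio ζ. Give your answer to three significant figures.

ζ ≈ 0.616

Matching coefficients with s² + 2ζω_n s + ω_n² gives ω_n² = 1.08 ⇒ ω_n = 1.04 rad/s, and ζ = 1.28/(2ω_n) = 0.616.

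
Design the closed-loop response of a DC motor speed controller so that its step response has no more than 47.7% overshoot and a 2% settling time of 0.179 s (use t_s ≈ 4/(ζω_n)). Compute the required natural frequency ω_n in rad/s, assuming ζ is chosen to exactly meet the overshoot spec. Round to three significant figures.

From %OS = 100·exp(−πζ/√(1−ζ²)), invert to get ζ = −ln(OS)/√(π² + ln²(OS)) with OS = 0.477.
−ln 0.477 = 0.7402, so ζ = 0.7402/√(π² + 0.5480) = 0.229.
Then ω_n = 4/(ζ t_s) = 4/(0.229 × 0.179) = 97.4 rad/s.

ω_n ≈ 97.4 rad/s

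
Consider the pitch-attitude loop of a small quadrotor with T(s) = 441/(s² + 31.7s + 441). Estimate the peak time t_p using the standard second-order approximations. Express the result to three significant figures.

ω_n = √441 = 21.0 rad/s; ζ = 31.7/(2·21.0) = 0.755.
ω_d = 21.0·√(1 − 0.755²) = 13.8 rad/s. Then t_p = π/ω_d = 0.228 s.

t_p ≈ 0.228 s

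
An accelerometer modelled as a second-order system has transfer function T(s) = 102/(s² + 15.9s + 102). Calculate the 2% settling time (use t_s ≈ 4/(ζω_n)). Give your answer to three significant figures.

Matching coefficients with s² + 2ζω_n s + ω_n² gives ω_n² = 102 ⇒ ω_n = 10.1 rad/s, and ζ = 15.9/(2ω_n) = 0.787.
t_s ≈ 4/(ζω_n) = 4/(0.787·10.1) = 0.503 s.

t_s ≈ 0.503 s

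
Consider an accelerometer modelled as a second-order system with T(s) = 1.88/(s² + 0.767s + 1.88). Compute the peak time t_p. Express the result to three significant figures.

t_p ≈ 2.39 s

Matching coefficients with s² + 2ζω_n s + ω_n² gives ω_n² = 1.88 ⇒ ω_n = 1.37 rad/s, and ζ = 0.767/(2ω_n) = 0.280.
ω_d = ω_n√(1−ζ²) = 1.32 rad/s. Then t_p = π/ω_d = 2.39 s.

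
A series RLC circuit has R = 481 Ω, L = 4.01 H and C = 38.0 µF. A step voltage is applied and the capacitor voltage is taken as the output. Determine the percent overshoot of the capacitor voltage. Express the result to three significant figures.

%OS ≈ 3.14%

For a series RLC circuit (capacitor voltage as output), ω_n = 1/√(LC) = 1/√(4.01 H · 38.0 µF) = 81.0 rad/s.
ζ = (R/2)·√(C/L) = (481/2)·√(38.0 µF/4.01 H) = 0.740.
%OS = 100 e^{−πζ/√(1−ζ²)} with ζ = 0.740 gives 3.14%.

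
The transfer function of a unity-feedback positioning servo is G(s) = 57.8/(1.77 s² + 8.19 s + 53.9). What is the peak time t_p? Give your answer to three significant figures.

t_p ≈ 0.627 s

Dividing through by 1.77: denominator becomes s² + 4.627 s + 30.45.
So ω_n = √30.45 = 5.52 rad/s and ζ = 4.627/(2·5.52) = 0.419.
ω_d = ω_n√(1−ζ²) = 5.01 rad/s. t_p = π/ω_d = 0.627 s.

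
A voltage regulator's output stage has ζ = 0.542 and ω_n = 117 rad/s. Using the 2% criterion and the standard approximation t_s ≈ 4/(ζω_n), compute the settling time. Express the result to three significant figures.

t_s ≈ 4/(ζω_n) = 4/(0.542 × 117) = 0.0631 s.

t_s ≈ 0.0631 s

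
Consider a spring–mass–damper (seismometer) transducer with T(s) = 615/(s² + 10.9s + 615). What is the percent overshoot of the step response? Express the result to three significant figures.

%OS ≈ 49.3%

Matching coefficients with s² + 2ζω_n s + ω_n² gives ω_n² = 615 ⇒ ω_n = 24.8 rad/s, and ζ = 10.9/(2ω_n) = 0.220.
%OS = 100 e^{−πζ/√(1−ζ²)} with ζ = 0.220 gives 49.3%.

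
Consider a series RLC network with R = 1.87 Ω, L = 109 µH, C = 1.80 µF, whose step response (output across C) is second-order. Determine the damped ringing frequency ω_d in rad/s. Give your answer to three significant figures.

ω_d ≈ 70900 rad/s

For a series RLC circuit (capacitor voltage as output), ω_n = 1/√(LC) = 1/√(109 µH · 1.80 µF) = 71400 rad/s.
ζ = (R/2)·√(C/L) = (1.87/2)·√(1.80 µF/109 µH) = 0.120.
The damped frequency ω_d = ω_n√(1−ζ²) = 70900 rad/s.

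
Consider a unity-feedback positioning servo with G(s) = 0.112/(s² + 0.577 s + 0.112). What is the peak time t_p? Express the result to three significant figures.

ω_n = √0.112 = 0.335 rad/s; ζ = 0.577/(2·0.335) = 0.862.
ω_d = 0.335·√(1 − 0.862²) = 0.170 rad/s. Then t_p = π/ω_d = 18.5 s.

t_p ≈ 18.5 s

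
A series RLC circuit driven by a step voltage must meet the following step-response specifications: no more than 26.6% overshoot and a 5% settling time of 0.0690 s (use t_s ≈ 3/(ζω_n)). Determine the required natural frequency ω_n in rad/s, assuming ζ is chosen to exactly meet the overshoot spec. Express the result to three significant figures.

ω_n ≈ 112 rad/s

Inverting the overshoot relation: ζ = |ln 0.266|/√(π² + ln²0.266) = 0.388.
Then ω_n = 3/(ζ t_s) = 3/(0.388 × 0.0690) = 112 rad/s.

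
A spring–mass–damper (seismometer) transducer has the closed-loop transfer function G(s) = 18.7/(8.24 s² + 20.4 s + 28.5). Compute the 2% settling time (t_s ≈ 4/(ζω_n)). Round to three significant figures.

Dividing through by 8.24: denominator becomes s² + 2.476 s + 3.459.
So ω_n = √3.459 = 1.86 rad/s and ζ = 2.476/(2·1.86) = 0.666.
t_s ≈ 4/(ζω_n) = 3.23 s.

t_s ≈ 3.23 s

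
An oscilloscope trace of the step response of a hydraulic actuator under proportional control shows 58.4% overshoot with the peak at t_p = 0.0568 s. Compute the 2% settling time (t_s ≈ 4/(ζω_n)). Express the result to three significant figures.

The overshoot fixes ζ = −ln(OS)/√(π²+ln²(OS)) = 0.169.
t_p = π/ω_d ⇒ ω_d = 55.3 rad/s; then ω_n = ω_d/√(1−ζ²) = 56.1 rad/s.
t_s ≈ 4/(ζω_n) = 4/(0.169·56.1) = 0.422 s.

t_s ≈ 0.422 s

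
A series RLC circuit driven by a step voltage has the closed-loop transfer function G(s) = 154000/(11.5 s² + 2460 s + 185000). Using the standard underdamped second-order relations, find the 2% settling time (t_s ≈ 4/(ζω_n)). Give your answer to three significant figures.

t_s ≈ 0.0374 s

Dividing through by 11.5: denominator becomes s² + 213.9 s + 16090.
So ω_n = √16090 = 127 rad/s and ζ = 213.9/(2·127) = 0.843.
t_s ≈ 4/(ζω_n) = 0.0374 s.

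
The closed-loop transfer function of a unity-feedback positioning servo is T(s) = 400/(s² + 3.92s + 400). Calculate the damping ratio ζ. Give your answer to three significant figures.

Matching coefficients with s² + 2ζω_n s + ω_n² gives ω_n² = 400 ⇒ ω_n = 20.0 rad/s, and ζ = 3.92/(2ω_n) = 0.0980.

ζ ≈ 0.0980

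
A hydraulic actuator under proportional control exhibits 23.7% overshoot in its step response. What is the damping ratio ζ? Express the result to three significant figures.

ζ ≈ 0.417

From %OS = 100·exp(−πζ/√(1−ζ²)), invert to get ζ = −ln(OS)/√(π² + ln²(OS)) with OS = 0.237.
−ln 0.237 = 1.440, so ζ = 1.440/√(π² + 2.073) = 0.417.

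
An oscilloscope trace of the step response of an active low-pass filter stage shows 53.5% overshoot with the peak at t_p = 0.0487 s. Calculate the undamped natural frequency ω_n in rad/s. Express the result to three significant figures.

The overshoot fixes ζ = −ln(OS)/√(π²+ln²(OS)) = 0.195.
From t_p = π/ω_d, ω_d = π/0.0487 = 64.5 rad/s, so ω_n = ω_d/√(1−ζ²) = 65.8 rad/s.

ω_n ≈ 65.8 rad/s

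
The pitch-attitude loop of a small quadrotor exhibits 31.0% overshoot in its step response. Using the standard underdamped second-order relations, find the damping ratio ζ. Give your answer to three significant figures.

ζ = −ln(OS)/√(π² + (ln OS)²). With OS = 0.310, ln OS = −1.171 and ζ = 1.171/3.353 = 0.349.

ζ ≈ 0.349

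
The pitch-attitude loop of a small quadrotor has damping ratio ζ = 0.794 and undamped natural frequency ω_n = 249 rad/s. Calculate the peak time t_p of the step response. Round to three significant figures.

t_p ≈ 0.0208 s

The damped frequency is ω_d = ω_n√(1−ζ²) = 249·√(1−0.630) = 151 rad/s.
Peak time t_p = π/ω_d = π/151 = 0.0208 s.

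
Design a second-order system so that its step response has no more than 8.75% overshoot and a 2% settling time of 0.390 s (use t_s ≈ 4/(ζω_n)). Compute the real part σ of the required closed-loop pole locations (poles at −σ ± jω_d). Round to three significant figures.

σ ≈ 10.3

The settling-time spec alone fixes σ = ζω_n = 4/t_s = 4/0.390 = 10.3.
(Overshoot then fixes ζ = 0.613 and hence ω_d = σ·√(1−ζ²)/ζ = 13.2 rad/s.)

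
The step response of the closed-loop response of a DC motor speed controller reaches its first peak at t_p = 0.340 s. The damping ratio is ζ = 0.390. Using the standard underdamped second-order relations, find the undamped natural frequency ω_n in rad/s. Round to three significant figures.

ω_n ≈ 10.0 rad/s

Peak time t_p = π/ω_d, so ω_d = π/t_p = π/0.340 = 9.24 rad/s.
ω_n = ω_d/√(1−ζ²) = 9.24/√0.848 = 10.0 rad/s.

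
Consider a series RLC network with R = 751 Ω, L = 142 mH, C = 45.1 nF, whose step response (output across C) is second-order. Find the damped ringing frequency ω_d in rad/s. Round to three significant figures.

ω_d ≈ 12200 rad/s

For a series RLC circuit (capacitor voltage as output), ω_n = 1/√(LC) = 1/√(142 mH · 45.1 nF) = 12500 rad/s.
ζ = (R/2)·√(C/L) = (751/2)·√(45.1 nF/142 mH) = 0.212.
The damped frequency ω_d = ω_n√(1−ζ²) = 12200 rad/s.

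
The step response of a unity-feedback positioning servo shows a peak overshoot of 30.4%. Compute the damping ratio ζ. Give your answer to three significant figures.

Inverting the overshoot relation: ζ = |ln 0.304|/√(π² + ln²0.304) = 0.354.

ζ ≈ 0.354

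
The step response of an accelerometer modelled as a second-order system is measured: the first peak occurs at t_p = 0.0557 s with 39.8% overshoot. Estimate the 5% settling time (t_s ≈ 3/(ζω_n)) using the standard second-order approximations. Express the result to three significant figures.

ζ from %OS: ζ = |ln 0.398|/√(π²+ln²0.398) = 0.281.
From t_p = π/ω_d, ω_d = π/0.0557 = 56.4 rad/s, so ω_n = ω_d/√(1−ζ²) = 58.8 rad/s.
t_s ≈ 3/(ζω_n) = 3/(0.281·58.8) = 0.181 s.

t_s ≈ 0.181 s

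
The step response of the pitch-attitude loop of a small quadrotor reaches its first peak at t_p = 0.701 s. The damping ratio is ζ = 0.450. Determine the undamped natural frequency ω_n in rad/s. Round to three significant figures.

ω_n ≈ 5.02 rad/s

Peak time t_p = π/ω_d, so ω_d = π/t_p = π/0.701 = 4.48 rad/s.
ω_n = ω_d/√(1−ζ²) = 4.48/√0.797 = 5.02 rad/s.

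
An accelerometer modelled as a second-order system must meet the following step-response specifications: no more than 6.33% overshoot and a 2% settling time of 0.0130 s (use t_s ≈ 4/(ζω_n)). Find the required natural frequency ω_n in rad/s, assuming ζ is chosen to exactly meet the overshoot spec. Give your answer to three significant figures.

ζ = −ln(OS)/√(π² + (ln OS)²). With OS = 0.0633, ln OS = −2.760 and ζ = 2.760/4.182 = 0.660.
From t_s ≈ 4/(ζω_n): ω_n = 4/(ζ·t_s) = 4/(0.660·0.0130) = 466 rad/s.

ω_n ≈ 466 rad/s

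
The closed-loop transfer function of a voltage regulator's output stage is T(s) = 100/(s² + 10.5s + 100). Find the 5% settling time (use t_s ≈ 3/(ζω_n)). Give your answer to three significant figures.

Matching coefficients with s² + 2ζω_n s + ω_n² gives ω_n² = 100 ⇒ ω_n = 10.0 rad/s, and ζ = 10.5/(2ω_n) = 0.525.
t_s ≈ 3/(ζω_n) = 3/(0.525·10.0) = 0.571 s.

t_s ≈ 0.571 s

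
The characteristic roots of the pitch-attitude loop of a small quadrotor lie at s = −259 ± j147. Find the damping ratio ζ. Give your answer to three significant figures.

The poles are at −σ ± jω_d with σ = 259 and ω_d = 147, so ω_n = √(σ²+ω_d²) = 298 rad/s and ζ = σ/ω_n = 0.870.

ζ ≈ 0.870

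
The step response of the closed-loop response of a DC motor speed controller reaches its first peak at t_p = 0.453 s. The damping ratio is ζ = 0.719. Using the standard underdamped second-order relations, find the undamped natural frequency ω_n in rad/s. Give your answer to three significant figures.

Peak time t_p = π/ω_d, so ω_d = π/t_p = π/0.453 = 6.94 rad/s.
ω_n = ω_d/√(1−ζ²) = 6.94/√0.483 = 9.98 rad/s.

ω_n ≈ 9.98 rad/s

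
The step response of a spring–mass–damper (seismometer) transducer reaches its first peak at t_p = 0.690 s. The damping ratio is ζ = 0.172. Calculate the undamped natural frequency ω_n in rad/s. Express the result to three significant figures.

ω_n ≈ 4.62 rad/s

Peak time t_p = π/ω_d, so ω_d = π/t_p = π/0.690 = 4.55 rad/s.
ω_n = ω_d/√(1−ζ²) = 4.55/√0.970 = 4.62 rad/s.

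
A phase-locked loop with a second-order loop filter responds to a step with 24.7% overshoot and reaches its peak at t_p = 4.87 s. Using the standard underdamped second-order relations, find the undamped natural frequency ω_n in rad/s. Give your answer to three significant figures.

The overshoot fixes ζ = −ln(OS)/√(π²+ln²(OS)) = 0.407.
t_p = π/ω_d ⇒ ω_d = 0.645 rad/s; then ω_n = ω_d/√(1−ζ²) = 0.706 rad/s.

ω_n ≈ 0.706 rad/s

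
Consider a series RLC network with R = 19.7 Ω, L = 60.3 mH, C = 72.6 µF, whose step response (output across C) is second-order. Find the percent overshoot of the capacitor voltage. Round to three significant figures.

%OS ≈ 31.9%

For a series RLC circuit (capacitor voltage as output), ω_n = 1/√(LC) = 1/√(60.3 mH · 72.6 µF) = 478 rad/s.
ζ = (R/2)·√(C/L) = (19.7/2)·√(72.6 µF/60.3 mH) = 0.342.
%OS = 100·exp(−πζ/√(1−ζ²)) = 31.9%.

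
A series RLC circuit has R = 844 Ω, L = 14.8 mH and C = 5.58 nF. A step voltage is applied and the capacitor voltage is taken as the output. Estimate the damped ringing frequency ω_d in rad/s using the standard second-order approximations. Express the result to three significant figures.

ω_d ≈ 106000 rad/s

For a series RLC circuit (capacitor voltage as output), ω_n = 1/√(LC) = 1/√(14.8 mH · 5.58 nF) = 110000 rad/s.
ζ = (R/2)·√(C/L) = (844/2)·√(5.58 nF/14.8 mH) = 0.259.
The damped frequency ω_d = ω_n√(1−ζ²) = 106000 rad/s.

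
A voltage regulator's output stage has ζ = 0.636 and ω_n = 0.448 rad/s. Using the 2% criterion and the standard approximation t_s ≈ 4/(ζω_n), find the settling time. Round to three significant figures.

t_s ≈ 14.0 s

t_s ≈ 4/(ζω_n) = 4/(0.636 × 0.448) = 14.0 s.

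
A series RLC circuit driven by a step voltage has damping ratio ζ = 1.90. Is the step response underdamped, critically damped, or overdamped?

Since ζ = 1.90 > 1, the system is overdamped.

overdamped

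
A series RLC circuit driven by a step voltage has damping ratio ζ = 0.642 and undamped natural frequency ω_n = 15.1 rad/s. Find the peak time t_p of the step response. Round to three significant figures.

The damped frequency is ω_d = ω_n√(1−ζ²) = 15.1·√(1−0.412) = 11.6 rad/s.
Peak time t_p = π/ω_d = π/11.6 = 0.271 s.

t_p ≈ 0.271 s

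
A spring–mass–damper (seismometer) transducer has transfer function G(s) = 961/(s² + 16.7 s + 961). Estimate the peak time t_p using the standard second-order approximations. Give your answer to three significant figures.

ω_n = √961 = 31.0 rad/s; ζ = 16.7/(2·31.0) = 0.269.
ω_d = 31.0·√(1 − 0.269²) = 29.9 rad/s. Then t_p = π/ω_d = 0.105 s.

t_p ≈ 0.105 s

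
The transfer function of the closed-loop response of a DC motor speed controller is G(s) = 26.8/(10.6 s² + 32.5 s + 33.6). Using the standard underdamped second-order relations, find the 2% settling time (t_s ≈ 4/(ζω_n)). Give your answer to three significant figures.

t_s ≈ 2.61 s

Dividing through by 10.6: denominator becomes s² + 3.066 s + 3.170.
So ω_n = √3.170 = 1.78 rad/s and ζ = 3.066/(2·1.78) = 0.861.
t_s ≈ 4/(ζω_n) = 2.61 s.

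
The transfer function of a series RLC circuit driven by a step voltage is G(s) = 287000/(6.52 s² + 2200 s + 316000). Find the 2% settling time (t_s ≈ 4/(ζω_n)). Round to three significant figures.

Dividing through by 6.52: denominator becomes s² + 337.4 s + 48470.
So ω_n = √48470 = 220 rad/s and ζ = 337.4/(2·220) = 0.766.
t_s ≈ 4/(ζω_n) = 0.0237 s.

t_s ≈ 0.0237 s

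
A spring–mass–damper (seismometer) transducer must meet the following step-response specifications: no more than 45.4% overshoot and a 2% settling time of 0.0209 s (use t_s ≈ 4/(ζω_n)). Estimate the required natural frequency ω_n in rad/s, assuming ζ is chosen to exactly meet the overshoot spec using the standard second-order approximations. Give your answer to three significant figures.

ω_n ≈ 785 rad/s

From %OS = 100·exp(−πζ/√(1−ζ²)), invert to get ζ = −ln(OS)/√(π² + ln²(OS)) with OS = 0.454.
−ln 0.454 = 0.7897, so ζ = 0.7897/√(π² + 0.6236) = 0.244.
Then ω_n = 4/(ζ t_s) = 4/(0.244 × 0.0209) = 785 rad/s.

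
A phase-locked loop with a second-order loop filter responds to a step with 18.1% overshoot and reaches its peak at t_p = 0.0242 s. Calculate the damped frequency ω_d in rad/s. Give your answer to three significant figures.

t_p = π/ω_d, so ω_d = π/0.0242 = 130 rad/s.

ω_d ≈ 130 rad/s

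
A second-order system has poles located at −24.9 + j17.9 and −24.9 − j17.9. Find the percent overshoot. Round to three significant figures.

With σ = 24.9, ω_d = 17.9: ω_n = √(σ²+ω_d²) = 30.7 rad/s, ζ = σ/ω_n = 0.812.
%OS = 100·exp(−πζ/√(1−ζ²)) = 1.26%.

%OS ≈ 1.26%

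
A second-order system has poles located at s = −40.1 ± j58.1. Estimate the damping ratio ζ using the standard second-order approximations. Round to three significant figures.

ζ ≈ 0.568

|pole| = ω_n = √(40.1² + 58.1²) = 70.6 rad/s; ζ = cos θ = σ/ω_n = 0.568.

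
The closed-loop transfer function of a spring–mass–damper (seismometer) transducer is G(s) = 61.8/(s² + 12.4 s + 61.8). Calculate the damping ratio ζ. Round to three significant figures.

ζ ≈ 0.789

Matching coefficients with s² + 2ζω_n s + ω_n² gives ω_n² = 61.8 ⇒ ω_n = 7.86 rad/s, and ζ = 12.4/(2ω_n) = 0.789.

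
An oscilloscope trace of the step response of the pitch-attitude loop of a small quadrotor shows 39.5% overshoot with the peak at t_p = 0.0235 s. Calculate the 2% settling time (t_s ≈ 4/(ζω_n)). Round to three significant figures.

ζ from %OS: ζ = |ln 0.395|/√(π²+ln²0.395) = 0.284.
From t_p = π/ω_d, ω_d = π/0.0235 = 134 rad/s, so ω_n = ω_d/√(1−ζ²) = 139 rad/s.
t_s ≈ 4/(ζω_n) = 4/(0.284·139) = 0.101 s.

t_s ≈ 0.101 s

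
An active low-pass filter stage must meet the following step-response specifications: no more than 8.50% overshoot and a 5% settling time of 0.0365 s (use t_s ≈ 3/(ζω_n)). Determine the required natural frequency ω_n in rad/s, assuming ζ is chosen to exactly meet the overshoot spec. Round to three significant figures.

From %OS = 100·exp(−πζ/√(1−ζ²)), invert to get ζ = −ln(OS)/√(π² + ln²(OS)) with OS = 0.0850.
−ln 0.0850 = 2.465, so ζ = 2.465/√(π² + 6.077) = 0.617.
Then ω_n = 3/(ζ t_s) = 3/(0.617 × 0.0365) = 133 rad/s.

ω_n ≈ 133 rad/s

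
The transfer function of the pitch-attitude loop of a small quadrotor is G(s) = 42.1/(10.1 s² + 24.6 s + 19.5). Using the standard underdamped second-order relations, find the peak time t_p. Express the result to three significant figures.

Dividing through by 10.1: denominator becomes s² + 2.436 s + 1.931.
So ω_n = √1.931 = 1.39 rad/s and ζ = 2.436/(2·1.39) = 0.876.
The damped frequency ω_d = ω_n√(1−ζ²) = 0.669 rad/s. t_p = π/ω_d = 4.70 s.

t_p ≈ 4.70 s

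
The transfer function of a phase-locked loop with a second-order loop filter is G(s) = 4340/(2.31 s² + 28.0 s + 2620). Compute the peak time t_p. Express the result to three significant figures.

t_p ≈ 0.0948 s

Dividing through by 2.31: denominator becomes s² + 12.12 s + 1134.
So ω_n = √1134 = 33.7 rad/s and ζ = 12.12/(2·33.7) = 0.180.
ω_d = ω_n√(1−ζ²) = 33.1 rad/s. t_p = π/ω_d = 0.0948 s.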